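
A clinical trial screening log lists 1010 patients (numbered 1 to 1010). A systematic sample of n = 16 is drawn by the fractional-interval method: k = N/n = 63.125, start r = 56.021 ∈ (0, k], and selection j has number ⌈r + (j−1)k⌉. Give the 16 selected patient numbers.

57, 120, 183, 246, 309, 372, 435, 498, 562, 625, 688, 751, 814, 877, 940, 1003

j=1: r + 0k = 56.021 → ⌈·⌉ = 57
j=2: r + 1k = 119.146 → ⌈·⌉ = 120
j=3: r + 2k = 182.271 → ⌈·⌉ = 183
j=4: r + 3k = 245.396 → ⌈·⌉ = 246
j=5: r + 4k = 308.521 → ⌈·⌉ = 309
j=6: r + 5k = 371.646 → ⌈·⌉ = 372
j=7: r + 6k = 434.771 → ⌈·⌉ = 435
j=8: r + 7k = 497.896 → ⌈·⌉ = 498
j=9: r + 8k = 561.021 → ⌈·⌉ = 562
j=10: r + 9k = 624.146 → ⌈·⌉ = 625
j=11: r + 10k = 687.271 → ⌈·⌉ = 688
j=12: r + 11k = 750.396 → ⌈·⌉ = 751
j=13: r + 12k = 813.521 → ⌈·⌉ = 814
j=14: r + 13k = 876.646 → ⌈·⌉ = 877
j=15: r + 14k = 939.771 → ⌈·⌉ = 940
j=16: r + 15k = 1002.896 → ⌈·⌉ = 1003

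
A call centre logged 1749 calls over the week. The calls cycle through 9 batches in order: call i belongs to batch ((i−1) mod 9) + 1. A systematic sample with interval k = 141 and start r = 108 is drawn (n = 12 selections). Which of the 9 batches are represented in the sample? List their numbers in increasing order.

Consecutive selections differ by k = 141, so their batch numbers differ by 141 mod 9 = 6.
gcd(141, 9) = 3, so the sample visits 9/3 = 3 distinct residues mod 9.
Start 108 is batch 9; the batches hit are 3, 6, 9.

3, 6, 9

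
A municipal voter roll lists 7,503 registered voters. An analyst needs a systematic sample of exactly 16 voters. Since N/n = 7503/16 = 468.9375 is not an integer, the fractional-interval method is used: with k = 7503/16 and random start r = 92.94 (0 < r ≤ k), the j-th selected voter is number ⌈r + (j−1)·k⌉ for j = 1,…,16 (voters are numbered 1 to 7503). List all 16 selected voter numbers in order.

j=1: r + 0k = 92.94 → ⌈·⌉ = 93
j=2: r + 1k = 561.8775 → ⌈·⌉ = 562
j=3: r + 2k = 1030.815 → ⌈·⌉ = 1031
j=4: r + 3k = 1499.7525 → ⌈·⌉ = 1500
j=5: r + 4k = 1968.69 → ⌈·⌉ = 1969
j=6: r + 5k = 2437.6275 → ⌈·⌉ = 2438
j=7: r + 6k = 2906.565 → ⌈·⌉ = 2907
j=8: r + 7k = 3375.5025 → ⌈·⌉ = 3376
j=9: r + 8k = 3844.44 → ⌈·⌉ = 3845
j=10: r + 9k = 4313.3775 → ⌈·⌉ = 4314
j=11: r + 10k = 4782.315 → ⌈·⌉ = 4783
j=12: r + 11k = 5251.2525 → ⌈·⌉ = 5252
j=13: r + 12k = 5720.19 → ⌈·⌉ = 5721
j=14: r + 13k = 6189.1275 → ⌈·⌉ = 6190
j=15: r + 14k = 6658.065 → ⌈·⌉ = 6659
j=16: r + 15k = 7127.0025 → ⌈·⌉ = 7128

93, 562, 1031, 1500, 1969, 2438, 2907, 3376, 3845, 4314, 4783, 5252, 5721, 6190, 6659, 7128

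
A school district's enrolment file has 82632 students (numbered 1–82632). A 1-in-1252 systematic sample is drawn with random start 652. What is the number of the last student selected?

82032

k = 1252
66th selection = r + (66−1)·k = 652 + 65×1252 = 652 + 81380 = 82032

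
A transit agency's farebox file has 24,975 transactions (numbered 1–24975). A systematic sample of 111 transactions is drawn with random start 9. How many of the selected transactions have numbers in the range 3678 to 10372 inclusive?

k = 24975/111 = 225
First selection ≥ 3678: 9 + ⌈(3678−9)/225⌉·225 = 9 + 17×225 = 3834
Last selection ≤ 10372: 9 + ⌊(10372−9)/225⌋·225 = 9 + 46×225 = 10359
Count = 46 − 17 + 1 = 30

30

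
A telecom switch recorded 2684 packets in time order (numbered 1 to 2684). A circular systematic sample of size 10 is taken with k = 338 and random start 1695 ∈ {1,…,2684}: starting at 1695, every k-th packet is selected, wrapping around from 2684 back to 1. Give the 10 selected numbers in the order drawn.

1695, 2033, 2371, 25, 363, 701, 1039, 1377, 1715, 2053

Selection 1: 1695
Selection 2: 1695 + 338 = 2033
Selection 3: 2033 + 338 = 2371
Selection 4: 2371 + 338 = 2709 → 2709 − 2684 = 25
Selection 5: 25 + 338 = 363
Selection 6: 363 + 338 = 701
Selection 7: 701 + 338 = 1039
Selection 8: 1039 + 338 = 1377
Selection 9: 1377 + 338 = 1715
Selection 10: 1715 + 338 = 2053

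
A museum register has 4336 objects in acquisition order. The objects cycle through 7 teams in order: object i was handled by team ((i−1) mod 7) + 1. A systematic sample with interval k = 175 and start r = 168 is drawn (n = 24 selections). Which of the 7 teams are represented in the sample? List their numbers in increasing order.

Consecutive selections differ by k = 175, so their team numbers differ by 175 mod 7 = 0.
gcd(175, 7) = 7, so the sample visits 7/7 = 1 distinct residues mod 7.
Start 168 is team 7; the teams hit are 7.

7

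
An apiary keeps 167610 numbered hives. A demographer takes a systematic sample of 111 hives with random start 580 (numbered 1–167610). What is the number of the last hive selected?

166680

k = 167610/111 = 1510
111th selection = r + (111−1)·k = 580 + 110×1510 = 580 + 166100 = 166680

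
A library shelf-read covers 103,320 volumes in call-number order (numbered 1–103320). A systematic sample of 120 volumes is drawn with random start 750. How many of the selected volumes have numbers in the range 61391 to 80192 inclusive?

k = 103320/120 = 861
First selection ≥ 61391: 750 + ⌈(61391−750)/861⌉·861 = 750 + 71×861 = 61881
Last selection ≤ 80192: 750 + ⌊(80192−750)/861⌋·861 = 750 + 92×861 = 79962
Count = 92 − 71 + 1 = 22

22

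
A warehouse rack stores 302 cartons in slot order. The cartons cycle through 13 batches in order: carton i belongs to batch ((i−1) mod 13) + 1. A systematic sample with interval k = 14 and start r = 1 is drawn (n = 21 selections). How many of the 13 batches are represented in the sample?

Consecutive selections differ by k = 14, so their batch numbers differ by 14 mod 13 = 1.
gcd(14, 13) = 1, so the sample visits 13/1 = 13 distinct residues mod 13.
Start 1 is batch 1; the batches hit are 1, 2, 3, 4, 5, 6, 7, 8, 9, 10, 11, 12, 13.

13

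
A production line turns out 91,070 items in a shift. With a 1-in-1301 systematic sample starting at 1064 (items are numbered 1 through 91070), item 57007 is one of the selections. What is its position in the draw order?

44

k = 1301
position = (57007 − 1064)/1301 + 1 = 55943/1301 + 1 = 43 + 1 = 44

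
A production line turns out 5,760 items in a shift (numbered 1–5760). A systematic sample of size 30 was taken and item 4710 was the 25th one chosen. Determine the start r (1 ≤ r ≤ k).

102

k = 5760/30 = 192
r = 4710 − (25−1)×192 = 4710 − 4608 = 102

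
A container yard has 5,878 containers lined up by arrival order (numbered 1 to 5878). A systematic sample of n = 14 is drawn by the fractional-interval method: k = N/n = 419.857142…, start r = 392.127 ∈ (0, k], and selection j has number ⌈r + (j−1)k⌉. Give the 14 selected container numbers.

393, 812, 1232, 1652, 2072, 2492, 2912, 3332, 3751, 4171, 4591, 5011, 5431, 5851

j=1: r + 0k = 392.127 → ⌈·⌉ = 393
j=2: r + 1k = 811.984142… → ⌈·⌉ = 812
j=3: r + 2k = 1231.841285… → ⌈·⌉ = 1232
j=4: r + 3k = 1651.698428… → ⌈·⌉ = 1652
j=5: r + 4k = 2071.555571… → ⌈·⌉ = 2072
j=6: r + 5k = 2491.412714… → ⌈·⌉ = 2492
j=7: r + 6k = 2911.269857… → ⌈·⌉ = 2912
j=8: r + 7k = 3331.127 → ⌈·⌉ = 3332
j=9: r + 8k = 3750.984142… → ⌈·⌉ = 3751
j=10: r + 9k = 4170.841285… → ⌈·⌉ = 4171
j=11: r + 10k = 4590.698428… → ⌈·⌉ = 4591
j=12: r + 11k = 5010.555571… → ⌈·⌉ = 5011
j=13: r + 12k = 5430.412714… → ⌈·⌉ = 5431
j=14: r + 13k = 5850.269857… → ⌈·⌉ = 5851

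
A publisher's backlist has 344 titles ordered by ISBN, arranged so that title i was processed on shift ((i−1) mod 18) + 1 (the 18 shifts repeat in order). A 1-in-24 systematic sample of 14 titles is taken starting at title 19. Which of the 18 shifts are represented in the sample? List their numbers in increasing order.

Consecutive selections differ by k = 24, so their shift numbers differ by 24 mod 18 = 6.
gcd(24, 18) = 6, so the sample visits 18/6 = 3 distinct residues mod 18.
Start 19 is shift 1; the shifts hit are 1, 7, 13.

1, 7, 13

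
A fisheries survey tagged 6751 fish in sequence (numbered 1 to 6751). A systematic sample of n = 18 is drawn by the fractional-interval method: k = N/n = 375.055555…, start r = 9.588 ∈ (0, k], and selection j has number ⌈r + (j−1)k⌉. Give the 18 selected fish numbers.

j=1: r + 0k = 9.588 → ⌈·⌉ = 10
j=2: r + 1k = 384.643555… → ⌈·⌉ = 385
j=3: r + 2k = 759.699111… → ⌈·⌉ = 760
j=4: r + 3k = 1134.754666… → ⌈·⌉ = 1135
j=5: r + 4k = 1509.810222… → ⌈·⌉ = 1510
j=6: r + 5k = 1884.865777… → ⌈·⌉ = 1885
j=7: r + 6k = 2259.921333… → ⌈·⌉ = 2260
j=8: r + 7k = 2634.976888… → ⌈·⌉ = 2635
j=9: r + 8k = 3010.032444… → ⌈·⌉ = 3011
j=10: r + 9k = 3385.088 → ⌈·⌉ = 3386
j=11: r + 10k = 3760.143555… → ⌈·⌉ = 3761
j=12: r + 11k = 4135.199111… → ⌈·⌉ = 4136
j=13: r + 12k = 4510.254666… → ⌈·⌉ = 4511
j=14: r + 13k = 4885.310222… → ⌈·⌉ = 4886
j=15: r + 14k = 5260.365777… → ⌈·⌉ = 5261
j=16: r + 15k = 5635.421333… → ⌈·⌉ = 5636
j=17: r + 16k = 6010.476888… → ⌈·⌉ = 6011
j=18: r + 17k = 6385.532444… → ⌈·⌉ = 6386

10, 385, 760, 1135, 1510, 1885, 2260, 2635, 3011, 3386, 3761, 4136, 4511, 4886, 5261, 5636, 6011, 6386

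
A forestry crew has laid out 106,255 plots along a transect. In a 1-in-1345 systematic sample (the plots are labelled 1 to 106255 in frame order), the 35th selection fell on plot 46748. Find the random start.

k = 1345
r = 46748 − (35−1)×1345 = 46748 − 45730 = 1018

1018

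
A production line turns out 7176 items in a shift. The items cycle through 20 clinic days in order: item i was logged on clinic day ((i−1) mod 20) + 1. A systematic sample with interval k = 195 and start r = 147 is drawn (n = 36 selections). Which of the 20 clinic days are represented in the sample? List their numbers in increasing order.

Consecutive selections differ by k = 195, so their clinic day numbers differ by 195 mod 20 = 15.
gcd(195, 20) = 5, so the sample visits 20/5 = 4 distinct residues mod 20.
Start 147 is clinic day 7; the clinic days hit are 2, 7, 12, 17.

2, 7, 12, 17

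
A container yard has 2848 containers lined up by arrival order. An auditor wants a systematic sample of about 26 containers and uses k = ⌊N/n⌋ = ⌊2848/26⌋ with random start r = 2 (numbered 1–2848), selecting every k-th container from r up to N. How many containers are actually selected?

k = ⌊2848/26⌋ = 109
Achieved size = ⌊(2848 − 2)/109⌋ + 1 = ⌊2846/109⌋ + 1 = 26 + 1 = 27
(last selection: 2 + 26×109 = 2836 ≤ 2848; next would be 2945 > 2848)

27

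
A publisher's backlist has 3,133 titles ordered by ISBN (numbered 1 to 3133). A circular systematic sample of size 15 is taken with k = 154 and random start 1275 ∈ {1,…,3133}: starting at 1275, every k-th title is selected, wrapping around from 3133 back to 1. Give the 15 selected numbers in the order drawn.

1275, 1429, 1583, 1737, 1891, 2045, 2199, 2353, 2507, 2661, 2815, 2969, 3123, 144, 298

Selection 1: 1275
Selection 2: 1275 + 154 = 1429
Selection 3: 1429 + 154 = 1583
Selection 4: 1583 + 154 = 1737
Selection 5: 1737 + 154 = 1891
Selection 6: 1891 + 154 = 2045
Selection 7: 2045 + 154 = 2199
Selection 8: 2199 + 154 = 2353
Selection 9: 2353 + 154 = 2507
Selection 10: 2507 + 154 = 2661
Selection 11: 2661 + 154 = 2815
Selection 12: 2815 + 154 = 2969
Selection 13: 2969 + 154 = 3123
Selection 14: 3123 + 154 = 3277 → 3277 − 3133 = 144
Selection 15: 144 + 154 = 298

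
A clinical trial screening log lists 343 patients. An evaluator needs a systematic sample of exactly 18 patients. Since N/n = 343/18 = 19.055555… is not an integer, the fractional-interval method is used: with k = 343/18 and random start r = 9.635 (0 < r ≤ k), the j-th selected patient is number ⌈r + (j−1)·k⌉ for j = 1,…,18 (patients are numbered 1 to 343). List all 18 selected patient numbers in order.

10, 29, 48, 67, 86, 105, 124, 144, 163, 182, 201, 220, 239, 258, 277, 296, 315, 334

j=1: r + 0k = 9.635 → ⌈·⌉ = 10
j=2: r + 1k = 28.690555… → ⌈·⌉ = 29
j=3: r + 2k = 47.746111… → ⌈·⌉ = 48
j=4: r + 3k = 66.801666… → ⌈·⌉ = 67
j=5: r + 4k = 85.857222… → ⌈·⌉ = 86
j=6: r + 5k = 104.912777… → ⌈·⌉ = 105
j=7: r + 6k = 123.968333… → ⌈·⌉ = 124
j=8: r + 7k = 143.023888… → ⌈·⌉ = 144
j=9: r + 8k = 162.079444… → ⌈·⌉ = 163
j=10: r + 9k = 181.135 → ⌈·⌉ = 182
j=11: r + 10k = 200.190555… → ⌈·⌉ = 201
j=12: r + 11k = 219.246111… → ⌈·⌉ = 220
j=13: r + 12k = 238.301666… → ⌈·⌉ = 239
j=14: r + 13k = 257.357222… → ⌈·⌉ = 258
j=15: r + 14k = 276.412777… → ⌈·⌉ = 277
j=16: r + 15k = 295.468333… → ⌈·⌉ = 296
j=17: r + 16k = 314.523888… → ⌈·⌉ = 315
j=18: r + 17k = 333.579444… → ⌈·⌉ = 334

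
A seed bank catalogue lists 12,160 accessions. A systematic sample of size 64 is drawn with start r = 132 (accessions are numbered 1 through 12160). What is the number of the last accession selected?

k = 12160/64 = 190
64th selection = r + (64−1)·k = 132 + 63×190 = 132 + 11970 = 12102

12102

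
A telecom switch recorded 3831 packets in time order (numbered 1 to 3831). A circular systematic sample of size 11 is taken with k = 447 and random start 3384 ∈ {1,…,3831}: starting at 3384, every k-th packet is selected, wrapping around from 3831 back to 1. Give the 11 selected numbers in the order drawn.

3384, 3831, 447, 894, 1341, 1788, 2235, 2682, 3129, 3576, 192

Selection 1: 3384
Selection 2: 3384 + 447 = 3831
Selection 3: 3831 + 447 = 4278 → 4278 − 3831 = 447
Selection 4: 447 + 447 = 894
Selection 5: 894 + 447 = 1341
Selection 6: 1341 + 447 = 1788
Selection 7: 1788 + 447 = 2235
Selection 8: 2235 + 447 = 2682
Selection 9: 2682 + 447 = 3129
Selection 10: 3129 + 447 = 3576
Selection 11: 3576 + 447 = 4023 → 4023 − 3831 = 192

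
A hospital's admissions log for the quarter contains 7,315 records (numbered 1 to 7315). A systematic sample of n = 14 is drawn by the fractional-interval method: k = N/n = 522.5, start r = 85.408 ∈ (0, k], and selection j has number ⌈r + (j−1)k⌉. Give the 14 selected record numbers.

86, 608, 1131, 1653, 2176, 2698, 3221, 3743, 4266, 4788, 5311, 5833, 6356, 6878

j=1: r + 0k = 85.408 → ⌈·⌉ = 86
j=2: r + 1k = 607.908 → ⌈·⌉ = 608
j=3: r + 2k = 1130.408 → ⌈·⌉ = 1131
j=4: r + 3k = 1652.908 → ⌈·⌉ = 1653
j=5: r + 4k = 2175.408 → ⌈·⌉ = 2176
j=6: r + 5k = 2697.908 → ⌈·⌉ = 2698
j=7: r + 6k = 3220.408 → ⌈·⌉ = 3221
j=8: r + 7k = 3742.908 → ⌈·⌉ = 3743
j=9: r + 8k = 4265.408 → ⌈·⌉ = 4266
j=10: r + 9k = 4787.908 → ⌈·⌉ = 4788
j=11: r + 10k = 5310.408 → ⌈·⌉ = 5311
j=12: r + 11k = 5832.908 → ⌈·⌉ = 5833
j=13: r + 12k = 6355.408 → ⌈·⌉ = 6356
j=14: r + 13k = 6877.908 → ⌈·⌉ = 6878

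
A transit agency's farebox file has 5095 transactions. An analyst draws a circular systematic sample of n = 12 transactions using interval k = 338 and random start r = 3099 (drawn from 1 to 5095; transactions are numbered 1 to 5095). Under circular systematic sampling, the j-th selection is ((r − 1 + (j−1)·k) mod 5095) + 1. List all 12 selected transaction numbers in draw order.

3099, 3437, 3775, 4113, 4451, 4789, 32, 370, 708, 1046, 1384, 1722

Selection 1: 3099
Selection 2: 3099 + 338 = 3437
Selection 3: 3437 + 338 = 3775
Selection 4: 3775 + 338 = 4113
Selection 5: 4113 + 338 = 4451
Selection 6: 4451 + 338 = 4789
Selection 7: 4789 + 338 = 5127 → 5127 − 5095 = 32
Selection 8: 32 + 338 = 370
Selection 9: 370 + 338 = 708
Selection 10: 708 + 338 = 1046
Selection 11: 1046 + 338 = 1384
Selection 12: 1384 + 338 = 1722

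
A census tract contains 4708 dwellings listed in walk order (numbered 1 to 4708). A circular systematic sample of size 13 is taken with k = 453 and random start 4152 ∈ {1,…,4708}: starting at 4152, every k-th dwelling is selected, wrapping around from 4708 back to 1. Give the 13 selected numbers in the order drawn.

Selection 1: 4152
Selection 2: 4152 + 453 = 4605
Selection 3: 4605 + 453 = 5058 → 5058 − 4708 = 350
Selection 4: 350 + 453 = 803
Selection 5: 803 + 453 = 1256
Selection 6: 1256 + 453 = 1709
Selection 7: 1709 + 453 = 2162
Selection 8: 2162 + 453 = 2615
Selection 9: 2615 + 453 = 3068
Selection 10: 3068 + 453 = 3521
Selection 11: 3521 + 453 = 3974
Selection 12: 3974 + 453 = 4427
Selection 13: 4427 + 453 = 4880 → 4880 − 4708 = 172

4152, 4605, 350, 803, 1256, 1709, 2162, 2615, 3068, 3521, 3974, 4427, 172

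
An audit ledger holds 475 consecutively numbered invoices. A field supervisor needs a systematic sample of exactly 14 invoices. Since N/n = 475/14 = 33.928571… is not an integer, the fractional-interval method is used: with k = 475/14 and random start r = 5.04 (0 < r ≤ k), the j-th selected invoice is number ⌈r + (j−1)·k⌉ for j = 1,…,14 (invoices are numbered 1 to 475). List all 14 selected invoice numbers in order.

j=1: r + 0k = 5.04 → ⌈·⌉ = 6
j=2: r + 1k = 38.968571… → ⌈·⌉ = 39
j=3: r + 2k = 72.897142… → ⌈·⌉ = 73
j=4: r + 3k = 106.825714… → ⌈·⌉ = 107
j=5: r + 4k = 140.754285… → ⌈·⌉ = 141
j=6: r + 5k = 174.682857… → ⌈·⌉ = 175
j=7: r + 6k = 208.611428… → ⌈·⌉ = 209
j=8: r + 7k = 242.54 → ⌈·⌉ = 243
j=9: r + 8k = 276.468571… → ⌈·⌉ = 277
j=10: r + 9k = 310.397142… → ⌈·⌉ = 311
j=11: r + 10k = 344.325714… → ⌈·⌉ = 345
j=12: r + 11k = 378.254285… → ⌈·⌉ = 379
j=13: r + 12k = 412.182857… → ⌈·⌉ = 413
j=14: r + 13k = 446.111428… → ⌈·⌉ = 447

6, 39, 73, 107, 141, 175, 209, 243, 277, 311, 345, 379, 413, 447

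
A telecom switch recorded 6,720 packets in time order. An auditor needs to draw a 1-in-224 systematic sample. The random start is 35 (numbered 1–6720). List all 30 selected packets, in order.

35, 259, 483, 707, 931, 1155, 1379, 1603, 1827, 2051, 2275, 2499, 2723, 2947, 3171, 3395, 3619, 3843, 4067, 4291, 4515, 4739, 4963, 5187, 5411, 5635, 5859, 6083, 6307, 6531

packet 1: 35
packet 2: 35 + 224 = 259
packet 3: 259 + 224 = 483
packet 4: 483 + 224 = 707
packet 5: 707 + 224 = 931
packet 6: 931 + 224 = 1155
packet 7: 1155 + 224 = 1379
packet 8: 1379 + 224 = 1603
packet 9: 1603 + 224 = 1827
packet 10: 1827 + 224 = 2051
packet 11: 2051 + 224 = 2275
packet 12: 2275 + 224 = 2499
packet 13: 2499 + 224 = 2723
packet 14: 2723 + 224 = 2947
packet 15: 2947 + 224 = 3171
packet 16: 3171 + 224 = 3395
packet 17: 3395 + 224 = 3619
packet 18: 3619 + 224 = 3843
packet 19: 3843 + 224 = 4067
packet 20: 4067 + 224 = 4291
packet 21: 4291 + 224 = 4515
packet 22: 4515 + 224 = 4739
packet 23: 4739 + 224 = 4963
packet 24: 4963 + 224 = 5187
packet 25: 5187 + 224 = 5411
packet 26: 5411 + 224 = 5635
packet 27: 5635 + 224 = 5859
packet 28: 5859 + 224 = 6083
packet 29: 6083 + 224 = 6307
packet 30: 6307 + 224 = 6531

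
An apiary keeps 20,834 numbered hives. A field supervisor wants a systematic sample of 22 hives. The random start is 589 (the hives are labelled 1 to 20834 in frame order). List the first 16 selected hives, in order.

589, 1536, 2483, 3430, 4377, 5324, 6271, 7218, 8165, 9112, 10059, 11006, 11953, 12900, 13847, 14794

k = N/n = 20834/22 = 947
hive 1: 589
hive 2: 589 + 947 = 1536
hive 3: 1536 + 947 = 2483
hive 4: 2483 + 947 = 3430
hive 5: 3430 + 947 = 4377
hive 6: 4377 + 947 = 5324
hive 7: 5324 + 947 = 6271
hive 8: 6271 + 947 = 7218
hive 9: 7218 + 947 = 8165
hive 10: 8165 + 947 = 9112
hive 11: 9112 + 947 = 10059
hive 12: 10059 + 947 = 11006
hive 13: 11006 + 947 = 11953
hive 14: 11953 + 947 = 12900
hive 15: 12900 + 947 = 13847
hive 16: 13847 + 947 = 14794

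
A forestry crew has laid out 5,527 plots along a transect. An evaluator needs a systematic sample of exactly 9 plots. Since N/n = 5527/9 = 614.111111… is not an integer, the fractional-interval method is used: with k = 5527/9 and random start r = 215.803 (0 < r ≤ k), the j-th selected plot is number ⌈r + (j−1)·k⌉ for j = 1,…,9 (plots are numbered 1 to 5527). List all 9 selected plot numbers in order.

j=1: r + 0k = 215.803 → ⌈·⌉ = 216
j=2: r + 1k = 829.914111… → ⌈·⌉ = 830
j=3: r + 2k = 1444.025222… → ⌈·⌉ = 1445
j=4: r + 3k = 2058.136333… → ⌈·⌉ = 2059
j=5: r + 4k = 2672.247444… → ⌈·⌉ = 2673
j=6: r + 5k = 3286.358555… → ⌈·⌉ = 3287
j=7: r + 6k = 3900.469666… → ⌈·⌉ = 3901
j=8: r + 7k = 4514.580777… → ⌈·⌉ = 4515
j=9: r + 8k = 5128.691888… → ⌈·⌉ = 5129

216, 830, 1445, 2059, 2673, 3287, 3901, 4515, 5129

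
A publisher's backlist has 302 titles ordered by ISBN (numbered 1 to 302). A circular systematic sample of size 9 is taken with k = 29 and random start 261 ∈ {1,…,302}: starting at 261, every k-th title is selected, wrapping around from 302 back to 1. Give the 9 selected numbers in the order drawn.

Selection 1: 261
Selection 2: 261 + 29 = 290
Selection 3: 290 + 29 = 319 → 319 − 302 = 17
Selection 4: 17 + 29 = 46
Selection 5: 46 + 29 = 75
Selection 6: 75 + 29 = 104
Selection 7: 104 + 29 = 133
Selection 8: 133 + 29 = 162
Selection 9: 162 + 29 = 191

261, 290, 17, 46, 75, 104, 133, 162, 191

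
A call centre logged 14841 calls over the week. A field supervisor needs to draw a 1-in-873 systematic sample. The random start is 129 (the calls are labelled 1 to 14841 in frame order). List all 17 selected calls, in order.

call 1: 129
call 2: 129 + 873 = 1002
call 3: 1002 + 873 = 1875
call 4: 1875 + 873 = 2748
call 5: 2748 + 873 = 3621
call 6: 3621 + 873 = 4494
call 7: 4494 + 873 = 5367
call 8: 5367 + 873 = 6240
call 9: 6240 + 873 = 7113
call 10: 7113 + 873 = 7986
call 11: 7986 + 873 = 8859
call 12: 8859 + 873 = 9732
call 13: 9732 + 873 = 10605
call 14: 10605 + 873 = 11478
call 15: 11478 + 873 = 12351
call 16: 12351 + 873 = 13224
call 17: 13224 + 873 = 14097

129, 1002, 1875, 2748, 3621, 4494, 5367, 6240, 7113, 7986, 8859, 9732, 10605, 11478, 12351, 13224, 14097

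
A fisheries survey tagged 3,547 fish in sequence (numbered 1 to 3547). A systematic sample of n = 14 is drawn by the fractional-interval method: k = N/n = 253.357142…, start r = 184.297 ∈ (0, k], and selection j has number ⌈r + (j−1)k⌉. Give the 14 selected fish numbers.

185, 438, 692, 945, 1198, 1452, 1705, 1958, 2212, 2465, 2718, 2972, 3225, 3478

j=1: r + 0k = 184.297 → ⌈·⌉ = 185
j=2: r + 1k = 437.654142… → ⌈·⌉ = 438
j=3: r + 2k = 691.011285… → ⌈·⌉ = 692
j=4: r + 3k = 944.368428… → ⌈·⌉ = 945
j=5: r + 4k = 1197.725571… → ⌈·⌉ = 1198
j=6: r + 5k = 1451.082714… → ⌈·⌉ = 1452
j=7: r + 6k = 1704.439857… → ⌈·⌉ = 1705
j=8: r + 7k = 1957.797 → ⌈·⌉ = 1958
j=9: r + 8k = 2211.154142… → ⌈·⌉ = 2212
j=10: r + 9k = 2464.511285… → ⌈·⌉ = 2465
j=11: r + 10k = 2717.868428… → ⌈·⌉ = 2718
j=12: r + 11k = 2971.225571… → ⌈·⌉ = 2972
j=13: r + 12k = 3224.582714… → ⌈·⌉ = 3225
j=14: r + 13k = 3477.939857… → ⌈·⌉ = 3478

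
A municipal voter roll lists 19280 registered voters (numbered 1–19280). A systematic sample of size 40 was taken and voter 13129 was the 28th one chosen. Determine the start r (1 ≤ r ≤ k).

k = 19280/40 = 482
r = 13129 − (28−1)×482 = 13129 − 13014 = 115

115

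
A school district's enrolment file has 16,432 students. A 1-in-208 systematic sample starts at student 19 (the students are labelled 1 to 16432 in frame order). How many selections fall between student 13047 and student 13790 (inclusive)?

4

k = 208
First selection ≥ 13047: 19 + ⌈(13047−19)/208⌉·208 = 19 + 63×208 = 13123
Last selection ≤ 13790: 19 + ⌊(13790−19)/208⌋·208 = 19 + 66×208 = 13747
Count = 66 − 63 + 1 = 4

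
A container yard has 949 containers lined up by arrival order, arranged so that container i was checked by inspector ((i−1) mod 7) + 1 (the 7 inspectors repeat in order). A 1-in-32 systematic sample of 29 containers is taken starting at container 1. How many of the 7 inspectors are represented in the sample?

Consecutive selections differ by k = 32, so their inspector numbers differ by 32 mod 7 = 4.
gcd(32, 7) = 1, so the sample visits 7/1 = 7 distinct residues mod 7.
Start 1 is inspector 1; the inspectors hit are 1, 2, 3, 4, 5, 6, 7.

7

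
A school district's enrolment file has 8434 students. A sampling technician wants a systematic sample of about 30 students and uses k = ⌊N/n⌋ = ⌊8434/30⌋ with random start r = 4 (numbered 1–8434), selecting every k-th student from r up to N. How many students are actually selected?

k = ⌊8434/30⌋ = 281
Achieved size = ⌊(8434 − 4)/281⌋ + 1 = ⌊8430/281⌋ + 1 = 30 + 1 = 31
(last selection: 4 + 30×281 = 8434 ≤ 8434; next would be 8715 > 8434)

31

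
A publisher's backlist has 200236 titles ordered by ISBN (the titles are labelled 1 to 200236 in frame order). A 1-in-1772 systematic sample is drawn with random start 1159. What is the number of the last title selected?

k = 1772
113th selection = r + (113−1)·k = 1159 + 112×1772 = 1159 + 198464 = 199623

199623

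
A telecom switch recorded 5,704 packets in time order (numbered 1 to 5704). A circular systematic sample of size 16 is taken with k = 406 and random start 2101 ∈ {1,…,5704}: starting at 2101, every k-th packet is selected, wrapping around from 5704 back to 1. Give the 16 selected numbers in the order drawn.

Selection 1: 2101
Selection 2: 2101 + 406 = 2507
Selection 3: 2507 + 406 = 2913
Selection 4: 2913 + 406 = 3319
Selection 5: 3319 + 406 = 3725
Selection 6: 3725 + 406 = 4131
Selection 7: 4131 + 406 = 4537
Selection 8: 4537 + 406 = 4943
Selection 9: 4943 + 406 = 5349
Selection 10: 5349 + 406 = 5755 → 5755 − 5704 = 51
Selection 11: 51 + 406 = 457
Selection 12: 457 + 406 = 863
Selection 13: 863 + 406 = 1269
Selection 14: 1269 + 406 = 1675
Selection 15: 1675 + 406 = 2081
Selection 16: 2081 + 406 = 2487

2101, 2507, 2913, 3319, 3725, 4131, 4537, 4943, 5349, 51, 457, 863, 1269, 1675, 2081, 2487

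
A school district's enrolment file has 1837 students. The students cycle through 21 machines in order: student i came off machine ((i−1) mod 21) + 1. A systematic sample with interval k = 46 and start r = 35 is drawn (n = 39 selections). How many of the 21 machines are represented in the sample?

Consecutive selections differ by k = 46, so their machine numbers differ by 46 mod 21 = 4.
gcd(46, 21) = 1, so the sample visits 21/1 = 21 distinct residues mod 21.
Start 35 is machine 14; the machines hit are 1, 2, 3, 4, 5, 6, 7, 8, 9, 10, 11, 12, 13, 14, 15, 16, 17, 18, 19, 20, 21.

21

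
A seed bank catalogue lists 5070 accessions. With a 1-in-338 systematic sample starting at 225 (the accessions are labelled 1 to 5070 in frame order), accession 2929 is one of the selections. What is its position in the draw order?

k = 338
position = (2929 − 225)/338 + 1 = 2704/338 + 1 = 8 + 1 = 9

9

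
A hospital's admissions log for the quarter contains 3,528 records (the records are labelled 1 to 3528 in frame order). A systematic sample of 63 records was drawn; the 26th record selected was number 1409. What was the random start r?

9

k = 3528/63 = 56
r = 1409 − (26−1)×56 = 1409 − 1400 = 9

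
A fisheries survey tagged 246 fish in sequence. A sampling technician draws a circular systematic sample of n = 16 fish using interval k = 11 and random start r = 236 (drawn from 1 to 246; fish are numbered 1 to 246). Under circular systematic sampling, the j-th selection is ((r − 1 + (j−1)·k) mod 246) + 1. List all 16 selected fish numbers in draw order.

236, 1, 12, 23, 34, 45, 56, 67, 78, 89, 100, 111, 122, 133, 144, 155

Selection 1: 236
Selection 2: 236 + 11 = 247 → 247 − 246 = 1
Selection 3: 1 + 11 = 12
Selection 4: 12 + 11 = 23
Selection 5: 23 + 11 = 34
Selection 6: 34 + 11 = 45
Selection 7: 45 + 11 = 56
Selection 8: 56 + 11 = 67
Selection 9: 67 + 11 = 78
Selection 10: 78 + 11 = 89
Selection 11: 89 + 11 = 100
Selection 12: 100 + 11 = 111
Selection 13: 111 + 11 = 122
Selection 14: 122 + 11 = 133
Selection 15: 133 + 11 = 144
Selection 16: 144 + 11 = 155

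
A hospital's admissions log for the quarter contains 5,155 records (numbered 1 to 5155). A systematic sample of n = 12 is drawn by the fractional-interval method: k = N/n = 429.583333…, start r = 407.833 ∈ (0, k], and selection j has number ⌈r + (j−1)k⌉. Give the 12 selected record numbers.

408, 838, 1267, 1697, 2127, 2556, 2986, 3415, 3845, 4275, 4704, 5134

j=1: r + 0k = 407.833 → ⌈·⌉ = 408
j=2: r + 1k = 837.416333… → ⌈·⌉ = 838
j=3: r + 2k = 1266.999666… → ⌈·⌉ = 1267
j=4: r + 3k = 1696.583 → ⌈·⌉ = 1697
j=5: r + 4k = 2126.166333… → ⌈·⌉ = 2127
j=6: r + 5k = 2555.749666… → ⌈·⌉ = 2556
j=7: r + 6k = 2985.333 → ⌈·⌉ = 2986
j=8: r + 7k = 3414.916333… → ⌈·⌉ = 3415
j=9: r + 8k = 3844.499666… → ⌈·⌉ = 3845
j=10: r + 9k = 4274.083 → ⌈·⌉ = 4275
j=11: r + 10k = 4703.666333… → ⌈·⌉ = 4704
j=12: r + 11k = 5133.249666… → ⌈·⌉ = 5134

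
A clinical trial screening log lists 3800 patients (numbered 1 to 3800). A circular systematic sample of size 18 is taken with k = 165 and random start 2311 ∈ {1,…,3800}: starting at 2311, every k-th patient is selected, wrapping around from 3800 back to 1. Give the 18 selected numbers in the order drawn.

Selection 1: 2311
Selection 2: 2311 + 165 = 2476
Selection 3: 2476 + 165 = 2641
Selection 4: 2641 + 165 = 2806
Selection 5: 2806 + 165 = 2971
Selection 6: 2971 + 165 = 3136
Selection 7: 3136 + 165 = 3301
Selection 8: 3301 + 165 = 3466
Selection 9: 3466 + 165 = 3631
Selection 10: 3631 + 165 = 3796
Selection 11: 3796 + 165 = 3961 → 3961 − 3800 = 161
Selection 12: 161 + 165 = 326
Selection 13: 326 + 165 = 491
Selection 14: 491 + 165 = 656
Selection 15: 656 + 165 = 821
Selection 16: 821 + 165 = 986
Selection 17: 986 + 165 = 1151
Selection 18: 1151 + 165 = 1316

2311, 2476, 2641, 2806, 2971, 3136, 3301, 3466, 3631, 3796, 161, 326, 491, 656, 821, 986, 1151, 1316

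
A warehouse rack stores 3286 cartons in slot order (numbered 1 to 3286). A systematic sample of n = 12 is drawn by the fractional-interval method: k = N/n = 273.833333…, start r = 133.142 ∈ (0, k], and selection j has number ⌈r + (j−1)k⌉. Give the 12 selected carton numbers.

j=1: r + 0k = 133.142 → ⌈·⌉ = 134
j=2: r + 1k = 406.975333… → ⌈·⌉ = 407
j=3: r + 2k = 680.808666… → ⌈·⌉ = 681
j=4: r + 3k = 954.642 → ⌈·⌉ = 955
j=5: r + 4k = 1228.475333… → ⌈·⌉ = 1229
j=6: r + 5k = 1502.308666… → ⌈·⌉ = 1503
j=7: r + 6k = 1776.142 → ⌈·⌉ = 1777
j=8: r + 7k = 2049.975333… → ⌈·⌉ = 2050
j=9: r + 8k = 2323.808666… → ⌈·⌉ = 2324
j=10: r + 9k = 2597.642 → ⌈·⌉ = 2598
j=11: r + 10k = 2871.475333… → ⌈·⌉ = 2872
j=12: r + 11k = 3145.308666… → ⌈·⌉ = 3146

134, 407, 681, 955, 1229, 1503, 1777, 2050, 2324, 2598, 2872, 3146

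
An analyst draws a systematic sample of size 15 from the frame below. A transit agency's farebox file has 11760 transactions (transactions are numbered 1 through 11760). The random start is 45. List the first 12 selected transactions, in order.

45, 829, 1613, 2397, 3181, 3965, 4749, 5533, 6317, 7101, 7885, 8669

k = N/n = 11760/15 = 784
transaction 1: 45
transaction 2: 45 + 784 = 829
transaction 3: 829 + 784 = 1613
transaction 4: 1613 + 784 = 2397
transaction 5: 2397 + 784 = 3181
transaction 6: 3181 + 784 = 3965
transaction 7: 3965 + 784 = 4749
transaction 8: 4749 + 784 = 5533
transaction 9: 5533 + 784 = 6317
transaction 10: 6317 + 784 = 7101
transaction 11: 7101 + 784 = 7885
transaction 12: 7885 + 784 = 8669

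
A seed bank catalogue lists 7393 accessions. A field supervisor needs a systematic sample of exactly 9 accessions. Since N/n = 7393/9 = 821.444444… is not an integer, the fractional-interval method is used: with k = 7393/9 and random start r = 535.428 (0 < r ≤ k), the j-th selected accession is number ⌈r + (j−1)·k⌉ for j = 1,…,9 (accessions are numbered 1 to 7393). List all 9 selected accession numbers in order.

536, 1357, 2179, 3000, 3822, 4643, 5465, 6286, 7107

j=1: r + 0k = 535.428 → ⌈·⌉ = 536
j=2: r + 1k = 1356.872444… → ⌈·⌉ = 1357
j=3: r + 2k = 2178.316888… → ⌈·⌉ = 2179
j=4: r + 3k = 2999.761333… → ⌈·⌉ = 3000
j=5: r + 4k = 3821.205777… → ⌈·⌉ = 3822
j=6: r + 5k = 4642.650222… → ⌈·⌉ = 4643
j=7: r + 6k = 5464.094666… → ⌈·⌉ = 5465
j=8: r + 7k = 6285.539111… → ⌈·⌉ = 6286
j=9: r + 8k = 7106.983555… → ⌈·⌉ = 7107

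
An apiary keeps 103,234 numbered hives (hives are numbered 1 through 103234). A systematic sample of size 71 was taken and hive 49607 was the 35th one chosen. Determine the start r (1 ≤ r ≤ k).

171

k = 103234/71 = 1454
r = 49607 − (35−1)×1454 = 49607 − 49436 = 171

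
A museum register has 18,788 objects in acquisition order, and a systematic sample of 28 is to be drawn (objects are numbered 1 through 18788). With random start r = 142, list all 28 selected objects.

142, 813, 1484, 2155, 2826, 3497, 4168, 4839, 5510, 6181, 6852, 7523, 8194, 8865, 9536, 10207, 10878, 11549, 12220, 12891, 13562, 14233, 14904, 15575, 16246, 16917, 17588, 18259

k = N/n = 18788/28 = 671
object 1: 142
object 2: 142 + 671 = 813
object 3: 813 + 671 = 1484
object 4: 1484 + 671 = 2155
object 5: 2155 + 671 = 2826
object 6: 2826 + 671 = 3497
object 7: 3497 + 671 = 4168
object 8: 4168 + 671 = 4839
object 9: 4839 + 671 = 5510
object 10: 5510 + 671 = 6181
object 11: 6181 + 671 = 6852
object 12: 6852 + 671 = 7523
object 13: 7523 + 671 = 8194
object 14: 8194 + 671 = 8865
object 15: 8865 + 671 = 9536
object 16: 9536 + 671 = 10207
object 17: 10207 + 671 = 10878
object 18: 10878 + 671 = 11549
object 19: 11549 + 671 = 12220
object 20: 12220 + 671 = 12891
object 21: 12891 + 671 = 13562
object 22: 13562 + 671 = 14233
object 23: 14233 + 671 = 14904
object 24: 14904 + 671 = 15575
object 25: 15575 + 671 = 16246
object 26: 16246 + 671 = 16917
object 27: 16917 + 671 = 17588
object 28: 17588 + 671 = 18259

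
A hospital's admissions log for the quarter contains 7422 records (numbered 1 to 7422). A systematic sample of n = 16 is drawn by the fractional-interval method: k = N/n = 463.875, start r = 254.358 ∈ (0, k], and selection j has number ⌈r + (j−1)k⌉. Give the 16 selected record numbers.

255, 719, 1183, 1646, 2110, 2574, 3038, 3502, 3966, 4430, 4894, 5357, 5821, 6285, 6749, 7213

j=1: r + 0k = 254.358 → ⌈·⌉ = 255
j=2: r + 1k = 718.233 → ⌈·⌉ = 719
j=3: r + 2k = 1182.108 → ⌈·⌉ = 1183
j=4: r + 3k = 1645.983 → ⌈·⌉ = 1646
j=5: r + 4k = 2109.858 → ⌈·⌉ = 2110
j=6: r + 5k = 2573.733 → ⌈·⌉ = 2574
j=7: r + 6k = 3037.608 → ⌈·⌉ = 3038
j=8: r + 7k = 3501.483 → ⌈·⌉ = 3502
j=9: r + 8k = 3965.358 → ⌈·⌉ = 3966
j=10: r + 9k = 4429.233 → ⌈·⌉ = 4430
j=11: r + 10k = 4893.108 → ⌈·⌉ = 4894
j=12: r + 11k = 5356.983 → ⌈·⌉ = 5357
j=13: r + 12k = 5820.858 → ⌈·⌉ = 5821
j=14: r + 13k = 6284.733 → ⌈·⌉ = 6285
j=15: r + 14k = 6748.608 → ⌈·⌉ = 6749
j=16: r + 15k = 7212.483 → ⌈·⌉ = 7213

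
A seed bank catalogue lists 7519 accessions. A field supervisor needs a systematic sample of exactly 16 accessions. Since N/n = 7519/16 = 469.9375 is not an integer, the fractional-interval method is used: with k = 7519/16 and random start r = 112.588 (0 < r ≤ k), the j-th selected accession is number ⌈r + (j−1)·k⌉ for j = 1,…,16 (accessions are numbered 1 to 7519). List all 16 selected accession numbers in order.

113, 583, 1053, 1523, 1993, 2463, 2933, 3403, 3873, 4343, 4812, 5282, 5752, 6222, 6692, 7162

j=1: r + 0k = 112.588 → ⌈·⌉ = 113
j=2: r + 1k = 582.5255 → ⌈·⌉ = 583
j=3: r + 2k = 1052.463 → ⌈·⌉ = 1053
j=4: r + 3k = 1522.4005 → ⌈·⌉ = 1523
j=5: r + 4k = 1992.338 → ⌈·⌉ = 1993
j=6: r + 5k = 2462.2755 → ⌈·⌉ = 2463
j=7: r + 6k = 2932.213 → ⌈·⌉ = 2933
j=8: r + 7k = 3402.1505 → ⌈·⌉ = 3403
j=9: r + 8k = 3872.088 → ⌈·⌉ = 3873
j=10: r + 9k = 4342.0255 → ⌈·⌉ = 4343
j=11: r + 10k = 4811.963 → ⌈·⌉ = 4812
j=12: r + 11k = 5281.9005 → ⌈·⌉ = 5282
j=13: r + 12k = 5751.838 → ⌈·⌉ = 5752
j=14: r + 13k = 6221.7755 → ⌈·⌉ = 6222
j=15: r + 14k = 6691.713 → ⌈·⌉ = 6692
j=16: r + 15k = 7161.6505 → ⌈·⌉ = 7162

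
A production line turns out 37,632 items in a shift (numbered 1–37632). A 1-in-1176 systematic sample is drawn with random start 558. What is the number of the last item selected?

37014

k = 1176
32nd selection = r + (32−1)·k = 558 + 31×1176 = 558 + 36456 = 37014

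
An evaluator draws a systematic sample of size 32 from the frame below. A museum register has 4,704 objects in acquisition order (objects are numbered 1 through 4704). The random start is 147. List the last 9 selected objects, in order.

3528, 3675, 3822, 3969, 4116, 4263, 4410, 4557, 4704

k = N/n = 4704/32 = 147
24th selection = 147 + 23×147 = 3528
25th: 3528 + 147 = 3675
26th: 3675 + 147 = 3822
27th: 3822 + 147 = 3969
28th: 3969 + 147 = 4116
29th: 4116 + 147 = 4263
30th: 4263 + 147 = 4410
31st: 4410 + 147 = 4557
32nd: 4557 + 147 = 4704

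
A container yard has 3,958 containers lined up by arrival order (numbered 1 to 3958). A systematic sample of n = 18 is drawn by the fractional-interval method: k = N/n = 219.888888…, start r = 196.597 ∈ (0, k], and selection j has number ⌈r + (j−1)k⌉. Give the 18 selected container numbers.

197, 417, 637, 857, 1077, 1297, 1516, 1736, 1956, 2176, 2396, 2616, 2836, 3056, 3276, 3495, 3715, 3935

j=1: r + 0k = 196.597 → ⌈·⌉ = 197
j=2: r + 1k = 416.485888… → ⌈·⌉ = 417
j=3: r + 2k = 636.374777… → ⌈·⌉ = 637
j=4: r + 3k = 856.263666… → ⌈·⌉ = 857
j=5: r + 4k = 1076.152555… → ⌈·⌉ = 1077
j=6: r + 5k = 1296.041444… → ⌈·⌉ = 1297
j=7: r + 6k = 1515.930333… → ⌈·⌉ = 1516
j=8: r + 7k = 1735.819222… → ⌈·⌉ = 1736
j=9: r + 8k = 1955.708111… → ⌈·⌉ = 1956
j=10: r + 9k = 2175.597 → ⌈·⌉ = 2176
j=11: r + 10k = 2395.485888… → ⌈·⌉ = 2396
j=12: r + 11k = 2615.374777… → ⌈·⌉ = 2616
j=13: r + 12k = 2835.263666… → ⌈·⌉ = 2836
j=14: r + 13k = 3055.152555… → ⌈·⌉ = 3056
j=15: r + 14k = 3275.041444… → ⌈·⌉ = 3276
j=16: r + 15k = 3494.930333… → ⌈·⌉ = 3495
j=17: r + 16k = 3714.819222… → ⌈·⌉ = 3715
j=18: r + 17k = 3934.708111… → ⌈·⌉ = 3935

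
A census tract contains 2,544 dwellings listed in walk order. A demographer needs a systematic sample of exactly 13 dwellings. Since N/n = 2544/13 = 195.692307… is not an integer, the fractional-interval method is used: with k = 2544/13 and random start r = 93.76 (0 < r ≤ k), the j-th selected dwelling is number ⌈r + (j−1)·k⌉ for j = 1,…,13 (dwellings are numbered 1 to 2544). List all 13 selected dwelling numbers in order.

94, 290, 486, 681, 877, 1073, 1268, 1464, 1660, 1855, 2051, 2247, 2443

j=1: r + 0k = 93.76 → ⌈·⌉ = 94
j=2: r + 1k = 289.452307… → ⌈·⌉ = 290
j=3: r + 2k = 485.144615… → ⌈·⌉ = 486
j=4: r + 3k = 680.836923… → ⌈·⌉ = 681
j=5: r + 4k = 876.529230… → ⌈·⌉ = 877
j=6: r + 5k = 1072.221538… → ⌈·⌉ = 1073
j=7: r + 6k = 1267.913846… → ⌈·⌉ = 1268
j=8: r + 7k = 1463.606153… → ⌈·⌉ = 1464
j=9: r + 8k = 1659.298461… → ⌈·⌉ = 1660
j=10: r + 9k = 1854.990769… → ⌈·⌉ = 1855
j=11: r + 10k = 2050.683076… → ⌈·⌉ = 2051
j=12: r + 11k = 2246.375384… → ⌈·⌉ = 2247
j=13: r + 12k = 2442.067692… → ⌈·⌉ = 2443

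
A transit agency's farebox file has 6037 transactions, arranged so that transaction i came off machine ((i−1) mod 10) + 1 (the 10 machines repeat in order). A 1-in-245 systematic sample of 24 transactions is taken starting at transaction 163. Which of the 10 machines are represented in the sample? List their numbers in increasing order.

Consecutive selections differ by k = 245, so their machine numbers differ by 245 mod 10 = 5.
gcd(245, 10) = 5, so the sample visits 10/5 = 2 distinct residues mod 10.
Start 163 is machine 3; the machines hit are 3, 8.

3, 8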